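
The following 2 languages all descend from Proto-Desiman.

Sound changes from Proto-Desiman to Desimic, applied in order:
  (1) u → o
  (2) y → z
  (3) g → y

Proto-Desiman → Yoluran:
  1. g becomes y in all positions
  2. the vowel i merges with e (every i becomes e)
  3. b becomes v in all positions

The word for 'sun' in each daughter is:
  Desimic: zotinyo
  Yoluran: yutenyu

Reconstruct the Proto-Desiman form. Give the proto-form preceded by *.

Position 2: Desimic has o, Yoluran has u. Yoluran preserves u here (none of its changes turn any other segment into u), so the proto-segment is *u.
Position 6: Desimic has y, Yoluran has y. In Desimic, y can only continue *g, so the proto-segment is *g.
Verify the candidate proto-form against each daughter:
Desimic: *yutingu > yotingo > zotingo > zotinyo  (by vowel merger, unconditioned shift, unconditioned shift)
Yoluran: *yutingu
  yutingu → yutinyu   [unconditioned shift]
  yutinyu → yutenyu   [vowel merger]
  yutenyu (rule 3 does not apply)
  giving Yoluran yutenyu.
Only *yutingu yields all of Desimic zotinyo, Yoluran yutenyu.

*yutingu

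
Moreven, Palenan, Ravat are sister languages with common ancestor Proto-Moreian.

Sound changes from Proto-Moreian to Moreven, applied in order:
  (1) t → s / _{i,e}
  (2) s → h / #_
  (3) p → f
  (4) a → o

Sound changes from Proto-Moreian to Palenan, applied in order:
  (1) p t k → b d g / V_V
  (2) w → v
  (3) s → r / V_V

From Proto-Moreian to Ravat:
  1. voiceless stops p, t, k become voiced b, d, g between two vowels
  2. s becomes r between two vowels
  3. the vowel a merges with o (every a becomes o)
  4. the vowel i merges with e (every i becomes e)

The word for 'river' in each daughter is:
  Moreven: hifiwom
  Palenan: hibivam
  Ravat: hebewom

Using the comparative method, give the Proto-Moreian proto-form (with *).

Position 5: Moreven has w, Palenan has v, Ravat has w. Moreven preserves w here (none of its changes turn any other segment into w), so the proto-segment is *w.
Position 6: Moreven has o, Palenan has a, Ravat has o. Palenan preserves a here (none of its changes turn any other segment into a), so the proto-segment is *a.
Continuing position by position gives *hipiwam; check it forward:
Moreven: *hipiwam
  hipiwam (rule 1 does not apply)
  hipiwam (rule 2 does not apply)
  hipiwam → hifiwam   [unconditioned shift]
  hifiwam → hifiwom   [vowel merger]
  giving Moreven hifiwom.
Palenan: start from *hipiwam.
  rule 1 (intervocalic voicing): hipiwam → hibiwam
  rule 2 (unconditioned shift): hibiwam → hibivam
  rule 3: no change — hibivam
  ⇒ Palenan hibivam
Ravat: *hipiwam > hibiwam > hibiwom > hebewom  (by intervocalic voicing, vowel merger, vowel merger)
No other proto-form is consistent with every reflex, so the reconstruction is *hipiwam.

*hipiwam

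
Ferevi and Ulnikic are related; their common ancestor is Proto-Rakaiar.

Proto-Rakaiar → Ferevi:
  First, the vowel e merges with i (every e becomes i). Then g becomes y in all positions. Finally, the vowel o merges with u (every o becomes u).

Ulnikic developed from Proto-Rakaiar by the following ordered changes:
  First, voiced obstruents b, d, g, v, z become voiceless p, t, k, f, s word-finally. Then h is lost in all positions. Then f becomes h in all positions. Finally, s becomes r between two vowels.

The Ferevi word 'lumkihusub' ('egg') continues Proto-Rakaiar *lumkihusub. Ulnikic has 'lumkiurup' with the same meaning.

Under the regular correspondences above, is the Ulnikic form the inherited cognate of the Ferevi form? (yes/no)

yes

Derive the expected Ulnikic reflex of *lumkihusub:
Ulnikic: *lumkihusub
  lumkihusub → lumkihusup   [final devoicing]
  lumkihusup → lumkiusup   [h-loss]
  lumkiusup (rule 3 does not apply)
  lumkiusup → lumkiurup   [rhotacism]
  giving Ulnikic lumkiurup.
Ulnikic 'lumkiurup' matches the regular reflex exactly, so the pair is cognate.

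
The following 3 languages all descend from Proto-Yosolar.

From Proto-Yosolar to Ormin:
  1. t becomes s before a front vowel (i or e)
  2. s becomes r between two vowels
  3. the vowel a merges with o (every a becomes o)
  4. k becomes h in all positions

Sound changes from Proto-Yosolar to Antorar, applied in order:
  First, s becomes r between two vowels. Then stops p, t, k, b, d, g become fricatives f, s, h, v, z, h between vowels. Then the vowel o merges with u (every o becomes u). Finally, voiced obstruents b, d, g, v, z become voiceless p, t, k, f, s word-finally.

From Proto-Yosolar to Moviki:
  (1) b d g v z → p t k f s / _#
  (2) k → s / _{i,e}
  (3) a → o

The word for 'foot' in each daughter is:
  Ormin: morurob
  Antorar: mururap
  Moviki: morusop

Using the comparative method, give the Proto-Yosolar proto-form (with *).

*morusab

Position 7: Ormin has b, Antorar has p, Moviki has p. Ormin preserves b here (none of its changes turn any other segment into b), so the proto-segment is *b.
Position 6: Ormin has o, Antorar has a, Moviki has o. Antorar preserves a here (none of its changes turn any other segment into a), so the proto-segment is *a.
Position 5: Ormin has r, Antorar has r, Moviki has s. Taking the neighbouring segments as reconstructed: Ormin r could go back to *s or *r; Antorar r could go back to *s or *r; Moviki s can only go back to *s — the one source consistent with every daughter is *s.
Continuing position by position gives *morusab; check it forward:
Ormin: start from *morusab.
  rule 1: no change — morusab
  rule 2 (rhotacism): morusab → morurab
  rule 3 (vowel merger): morurab → morurob
  rule 4: no change — morurob
  ⇒ Ormin morurob
Antorar: start from *morusab.
  rule 1 (rhotacism): morusab → morurab
  rule 2: no change — morurab
  rule 3 (vowel merger): morurab → mururab
  rule 4 (final devoicing): mururab → mururap
  ⇒ Antorar mururap
Moviki: *morusab > morusap > morusop  (by final devoicing, vowel merger)
No other proto-form is consistent with every reflex, so the reconstruction is *morusab.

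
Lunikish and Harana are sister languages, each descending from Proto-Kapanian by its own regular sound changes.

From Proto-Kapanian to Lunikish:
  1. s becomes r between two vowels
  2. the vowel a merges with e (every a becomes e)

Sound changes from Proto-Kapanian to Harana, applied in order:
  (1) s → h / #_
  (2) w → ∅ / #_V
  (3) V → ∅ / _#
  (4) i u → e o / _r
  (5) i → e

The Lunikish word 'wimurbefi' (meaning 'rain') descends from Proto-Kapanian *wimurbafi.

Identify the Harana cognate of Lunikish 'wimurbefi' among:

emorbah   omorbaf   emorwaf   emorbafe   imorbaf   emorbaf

emorbaf

Harana: *wimurbafi
  wimurbafi (rule 1 does not apply)
  wimurbafi → imurbafi   [glide loss]
  imurbafi → imurbaf   [apocope]
  imurbaf → imorbaf   [pre-rhotic lowering]
  imorbaf → emorbaf   [vowel merger]
  giving Harana emorbaf.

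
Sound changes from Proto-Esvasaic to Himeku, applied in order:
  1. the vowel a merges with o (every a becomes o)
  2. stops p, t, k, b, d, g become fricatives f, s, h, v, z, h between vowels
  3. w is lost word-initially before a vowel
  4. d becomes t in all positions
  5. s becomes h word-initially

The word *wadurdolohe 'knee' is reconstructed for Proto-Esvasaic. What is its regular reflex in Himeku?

ozurtolohe

Himeku: start from *wadurdolohe.
  rule 1 (vowel merger): wadurdolohe → wodurdolohe
  rule 2 (intervocalic lenition): wodurdolohe → wozurdolohe
  rule 3 (glide loss): wozurdolohe → ozurdolohe
  rule 4 (unconditioned shift): ozurdolohe → ozurtolohe
  rule 5: no change — ozurtolohe
  ⇒ Himeku ozurtolohe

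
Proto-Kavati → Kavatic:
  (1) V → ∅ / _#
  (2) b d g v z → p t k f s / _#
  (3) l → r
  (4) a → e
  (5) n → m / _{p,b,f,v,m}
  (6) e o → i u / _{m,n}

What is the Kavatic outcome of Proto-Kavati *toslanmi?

Kavatic: *toslanmi
  toslanmi → toslanm   [apocope]
  toslanm (rule 2 does not apply)
  toslanm → tosranm   [unconditioned shift]
  tosranm → tosrenm   [vowel merger]
  tosrenm → tosremm   [nasal place assimilation]
  tosremm → tosrimm   [pre-nasal raising]
  giving Kavatic tosrimm.

tosrimm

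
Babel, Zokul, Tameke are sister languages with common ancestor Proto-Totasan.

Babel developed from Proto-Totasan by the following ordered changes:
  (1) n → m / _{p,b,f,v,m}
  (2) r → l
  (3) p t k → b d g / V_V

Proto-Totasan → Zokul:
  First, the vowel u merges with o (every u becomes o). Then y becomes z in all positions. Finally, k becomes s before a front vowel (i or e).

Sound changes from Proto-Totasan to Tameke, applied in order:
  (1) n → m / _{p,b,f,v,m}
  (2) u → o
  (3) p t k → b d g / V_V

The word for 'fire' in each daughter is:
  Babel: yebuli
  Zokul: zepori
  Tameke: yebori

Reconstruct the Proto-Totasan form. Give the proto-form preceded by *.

Position 4: Babel has u, Zokul has o, Tameke has o. Babel preserves u here (none of its changes turn any other segment into u), so the proto-segment is *u.
Position 5: Babel has l, Zokul has r, Tameke has r. Zokul preserves r here (none of its changes turn any other segment into r), so the proto-segment is *r.
Position 3: Babel has b, Zokul has p, Tameke has b. Zokul preserves p here (none of its changes turn any other segment into p), so the proto-segment is *p.
Continuing position by position gives *yepuri; check it forward:
Babel: *yepuri
  yepuri (rule 1 does not apply)
  yepuri → yepuli   [unconditioned shift]
  yepuli → yebuli   [intervocalic voicing]
  giving Babel yebuli.
Zokul: *yepuri
  yepuri → yepori   [vowel merger]
  yepori → zepori   [unconditioned shift]
  zepori (rule 3 does not apply)
  giving Zokul zepori.
Tameke: *yepuri
  yepuri (rule 1 does not apply)
  yepuri → yepori   [vowel merger]
  yepori → yebori   [intervocalic voicing]
  giving Tameke yebori.
Only *yepuri yields all of Babel yebuli, Zokul zepori, Tameke yebori.

*yepuri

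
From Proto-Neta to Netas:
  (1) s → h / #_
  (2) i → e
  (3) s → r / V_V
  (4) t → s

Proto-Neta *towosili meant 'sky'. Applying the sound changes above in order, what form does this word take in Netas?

soworele

Netas: start from *towosili.
  rule 1: no change — towosili
  rule 2 (vowel merger): towosili → towosele
  rule 3 (rhotacism): towosele → toworele
  rule 4 (unconditioned shift): toworele → soworele
  ⇒ Netas soworele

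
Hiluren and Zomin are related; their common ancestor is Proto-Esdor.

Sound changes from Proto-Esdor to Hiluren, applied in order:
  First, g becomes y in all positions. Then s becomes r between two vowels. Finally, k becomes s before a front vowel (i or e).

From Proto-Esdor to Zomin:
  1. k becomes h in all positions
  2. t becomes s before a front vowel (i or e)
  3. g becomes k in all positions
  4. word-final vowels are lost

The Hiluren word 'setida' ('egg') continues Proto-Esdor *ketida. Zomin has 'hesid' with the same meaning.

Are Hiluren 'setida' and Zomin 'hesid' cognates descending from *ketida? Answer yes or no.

Derive the expected Zomin reflex of *ketida:
Zomin: start from *ketida.
  rule 1 (unconditioned shift): ketida → hetida
  rule 2 (palatalisation): hetida → hesida
  rule 3: no change — hesida
  rule 4 (apocope): hesida → hesid
  ⇒ Zomin hesid
Zomin 'hesid' matches the regular reflex exactly, so the pair is cognate.

yes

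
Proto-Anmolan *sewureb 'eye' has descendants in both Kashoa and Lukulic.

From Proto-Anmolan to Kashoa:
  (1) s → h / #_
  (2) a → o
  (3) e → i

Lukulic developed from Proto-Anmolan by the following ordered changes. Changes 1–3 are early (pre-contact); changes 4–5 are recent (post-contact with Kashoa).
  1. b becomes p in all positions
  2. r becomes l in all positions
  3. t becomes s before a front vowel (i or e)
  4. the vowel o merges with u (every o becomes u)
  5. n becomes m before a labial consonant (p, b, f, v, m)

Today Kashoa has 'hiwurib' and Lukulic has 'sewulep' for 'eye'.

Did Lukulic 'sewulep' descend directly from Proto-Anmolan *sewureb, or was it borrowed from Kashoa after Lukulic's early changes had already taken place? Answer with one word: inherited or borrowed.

If inherited, *sewureb would pass through all of Lukulic's changes:
Lukulic: start from *sewureb.
  rule 1 (unconditioned shift): sewureb → sewurep
  rule 2 (unconditioned shift): sewurep → sewulep
  rule 3: no change — sewulep
  rule 4: no change — sewulep
  rule 5: no change — sewulep
  ⇒ Lukulic sewulep
If borrowed from Kashoa 'hiwurib' after the early changes, it would undergo only the recent ones:
  rule 4 (vowel merger): no change (hiwurib)
  rule 5 (nasal place assimilation): no change (hiwurib)
  ⇒ as a loan: hiwurib
Lukulic 'sewulep' matches the inherited outcome exactly, so it is an inherited cognate, not a loan.

inherited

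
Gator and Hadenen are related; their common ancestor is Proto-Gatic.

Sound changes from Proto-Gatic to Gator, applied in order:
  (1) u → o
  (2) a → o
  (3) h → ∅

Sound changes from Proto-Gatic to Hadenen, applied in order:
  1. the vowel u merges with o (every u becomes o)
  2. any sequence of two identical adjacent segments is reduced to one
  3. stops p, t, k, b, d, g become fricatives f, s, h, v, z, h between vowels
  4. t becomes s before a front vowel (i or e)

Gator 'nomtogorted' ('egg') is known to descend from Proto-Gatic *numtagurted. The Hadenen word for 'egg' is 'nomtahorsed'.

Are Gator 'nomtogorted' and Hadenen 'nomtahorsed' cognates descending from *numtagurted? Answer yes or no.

yes

Derive the expected Hadenen reflex of *numtagurted:
Hadenen: *numtagurted
  numtagurted → nomtagorted   [vowel merger]
  nomtagorted (rule 2 does not apply)
  nomtagorted → nomtahorted   [intervocalic lenition]
  nomtahorted → nomtahorsed   [palatalisation]
  giving Hadenen nomtahorsed.
Hadenen 'nomtahorsed' matches the regular reflex exactly, so the pair is cognate.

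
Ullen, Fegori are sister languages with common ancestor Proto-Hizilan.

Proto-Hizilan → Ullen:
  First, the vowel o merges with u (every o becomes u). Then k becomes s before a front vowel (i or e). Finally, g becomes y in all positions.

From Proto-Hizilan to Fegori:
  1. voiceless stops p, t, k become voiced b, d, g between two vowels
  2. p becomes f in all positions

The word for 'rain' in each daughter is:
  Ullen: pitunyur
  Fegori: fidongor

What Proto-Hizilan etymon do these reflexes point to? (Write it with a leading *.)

*pitongor

Position 3: Ullen has t, Fegori has d. Ullen preserves t here (none of its changes turn any other segment into t), so the proto-segment is *t.
Position 7: Ullen has u, Fegori has o. Fegori preserves o here (none of its changes turn any other segment into o), so the proto-segment is *o.
Continuing position by position gives *pitongor; check it forward:
Ullen: *pitongor
  pitongor → pitungur   [vowel merger]
  pitungur (rule 2 does not apply)
  pitungur → pitunyur   [unconditioned shift]
  giving Ullen pitunyur.
Fegori: *pitongor
  pitongor → pidongor   [intervocalic voicing]
  pidongor → fidongor   [unconditioned shift]
  giving Fegori fidongor.
No other proto-form is consistent with every reflex, so the reconstruction is *pitongor.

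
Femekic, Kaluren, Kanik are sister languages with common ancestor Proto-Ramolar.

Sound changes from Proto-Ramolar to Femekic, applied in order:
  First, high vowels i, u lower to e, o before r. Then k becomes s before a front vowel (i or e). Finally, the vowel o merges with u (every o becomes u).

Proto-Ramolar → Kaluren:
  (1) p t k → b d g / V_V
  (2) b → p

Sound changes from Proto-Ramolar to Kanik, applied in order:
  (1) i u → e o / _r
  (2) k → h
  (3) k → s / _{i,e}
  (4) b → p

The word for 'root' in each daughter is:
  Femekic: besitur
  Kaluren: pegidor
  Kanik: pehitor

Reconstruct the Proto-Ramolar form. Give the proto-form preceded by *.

Position 5: Femekic has t, Kaluren has d, Kanik has t. Femekic preserves t here (none of its changes turn any other segment into t), so the proto-segment is *t.
Position 6: Femekic has u, Kaluren has o, Kanik has o. Kaluren preserves o here (none of its changes turn any other segment into o), so the proto-segment is *o.
Continuing position by position gives *bekitor; check it forward:
Femekic: *bekitor > besitor > besitur  (by palatalisation, vowel merger)
Kaluren: *bekitor
  bekitor → begidor   [intervocalic voicing]
  begidor → pegidor   [unconditioned shift]
  giving Kaluren pegidor.
Kanik: start from *bekitor.
  rule 1: no change — bekitor
  rule 2 (unconditioned shift): bekitor → behitor
  rule 3: no change — behitor
  rule 4 (unconditioned shift): behitor → pehitor
  ⇒ Kanik pehitor
No other proto-form is consistent with every reflex, so the reconstruction is *bekitor.

*bekitor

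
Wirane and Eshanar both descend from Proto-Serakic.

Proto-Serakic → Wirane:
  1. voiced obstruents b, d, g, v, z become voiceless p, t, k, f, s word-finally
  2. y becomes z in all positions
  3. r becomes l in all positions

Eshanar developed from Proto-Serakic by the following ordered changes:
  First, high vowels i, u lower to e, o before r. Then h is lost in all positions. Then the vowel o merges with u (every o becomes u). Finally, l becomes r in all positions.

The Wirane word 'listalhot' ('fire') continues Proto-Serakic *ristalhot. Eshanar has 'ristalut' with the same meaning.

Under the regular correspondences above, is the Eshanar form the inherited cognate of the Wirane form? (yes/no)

no

Derive the expected Eshanar reflex of *ristalhot:
Eshanar: *ristalhot > ristalot > ristalut > ristarut  (by h-loss, vowel merger, unconditioned shift)
The regular Eshanar reflex would be 'ristarut', but the attested form is 'ristalut'. The correspondence is irregular, so they are not cognates (the Eshanar form has a different source).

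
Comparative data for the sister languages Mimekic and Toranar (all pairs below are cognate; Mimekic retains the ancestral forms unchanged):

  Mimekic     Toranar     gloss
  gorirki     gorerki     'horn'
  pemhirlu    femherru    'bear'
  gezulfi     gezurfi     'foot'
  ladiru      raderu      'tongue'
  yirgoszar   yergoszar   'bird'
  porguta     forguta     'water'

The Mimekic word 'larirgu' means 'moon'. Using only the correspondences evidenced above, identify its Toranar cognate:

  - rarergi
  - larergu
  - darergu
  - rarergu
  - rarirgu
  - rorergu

rarergu

ladiru ~ raderu — Mimekic l corresponds to Toranar r word-initially before a back vowel.
gorirki ~ gorerki, pemhirlu ~ femherru — Mimekic i corresponds to Toranar e after a consonant, before r.
Applying these to Mimekic 'larirgu':
  larirgu → rarirgu   (l→r word-initially before a back vowel)
  rarirgu → rarergu   (i→e after a consonant, before r)
So the Toranar cognate is 'rarergu'.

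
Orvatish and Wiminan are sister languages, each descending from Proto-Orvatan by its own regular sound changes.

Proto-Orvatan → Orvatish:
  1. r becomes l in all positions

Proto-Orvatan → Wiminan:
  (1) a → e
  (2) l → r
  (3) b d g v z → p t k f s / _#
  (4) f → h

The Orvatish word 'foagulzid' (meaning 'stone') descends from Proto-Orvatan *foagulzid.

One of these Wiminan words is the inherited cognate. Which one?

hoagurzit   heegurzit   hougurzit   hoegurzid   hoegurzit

Wiminan: start from *foagulzid.
  rule 1 (vowel merger): foagulzid → foegulzid
  rule 2 (unconditioned shift): foegulzid → foegurzid
  rule 3 (final devoicing): foegurzid → foegurzit
  rule 4 (unconditioned shift): foegurzit → hoegurzit
  ⇒ Wiminan hoegurzit
The other candidates each miss or misapply at least one Wiminan change.

hoegurzit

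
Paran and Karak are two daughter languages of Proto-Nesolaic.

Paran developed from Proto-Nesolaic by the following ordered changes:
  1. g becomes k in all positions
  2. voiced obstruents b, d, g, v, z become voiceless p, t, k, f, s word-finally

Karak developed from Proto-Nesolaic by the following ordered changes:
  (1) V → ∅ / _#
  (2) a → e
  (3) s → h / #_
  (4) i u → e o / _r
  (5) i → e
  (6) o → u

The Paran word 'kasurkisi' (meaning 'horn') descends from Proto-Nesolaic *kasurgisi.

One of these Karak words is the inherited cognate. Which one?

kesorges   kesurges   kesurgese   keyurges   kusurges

Karak: *kasurgisi > kasurgis > kesurgis > kesorgis > kesorges > kesurges  (by apocope, vowel merger, pre-rhotic lowering, vowel merger, vowel merger)
Only 'kesurges' matches the regular Karak development of *kasurgisi.

kesurges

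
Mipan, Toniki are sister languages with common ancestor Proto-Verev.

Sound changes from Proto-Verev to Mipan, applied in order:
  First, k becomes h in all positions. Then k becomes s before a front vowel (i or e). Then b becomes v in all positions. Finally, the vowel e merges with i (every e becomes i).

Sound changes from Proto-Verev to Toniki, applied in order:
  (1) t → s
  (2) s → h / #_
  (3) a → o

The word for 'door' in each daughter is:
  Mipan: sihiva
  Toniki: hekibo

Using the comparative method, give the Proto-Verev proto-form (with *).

*sekiba

Position 1: Mipan has s, Toniki has h. Mipan preserves s here (none of its changes turn any other segment into s), so the proto-segment is *s.
Position 3: Mipan has h, Toniki has k. Toniki preserves k here (none of its changes turn any other segment into k), so the proto-segment is *k.
This points to *sekiba. Verify forward in each daughter:
Mipan: *sekiba > sehiba > sehiva > sihiva  (by unconditioned shift, unconditioned shift, vowel merger)
Toniki: *sekiba > hekiba > hekibo  (by debuccalisation, vowel merger)
No other proto-form is consistent with every reflex, so the reconstruction is *sekiba.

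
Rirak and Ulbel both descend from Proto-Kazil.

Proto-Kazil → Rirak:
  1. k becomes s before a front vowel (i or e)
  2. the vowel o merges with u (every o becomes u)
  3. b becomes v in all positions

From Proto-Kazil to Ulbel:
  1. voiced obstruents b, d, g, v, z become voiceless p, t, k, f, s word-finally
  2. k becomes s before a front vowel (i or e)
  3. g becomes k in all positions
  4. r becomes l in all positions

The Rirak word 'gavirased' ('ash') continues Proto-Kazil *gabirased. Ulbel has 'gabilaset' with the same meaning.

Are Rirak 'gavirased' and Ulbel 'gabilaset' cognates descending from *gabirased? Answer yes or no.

no

Derive the expected Ulbel reflex of *gabirased:
Ulbel: *gabirased
  gabirased → gabiraset   [final devoicing]
  gabiraset (rule 2 does not apply)
  gabiraset → kabiraset   [unconditioned shift]
  kabiraset → kabilaset   [unconditioned shift]
  giving Ulbel kabilaset.
The regular Ulbel reflex would be 'kabilaset', but the attested form is 'gabilaset'. The correspondence is irregular, so they are not cognates (the Ulbel form has a different source).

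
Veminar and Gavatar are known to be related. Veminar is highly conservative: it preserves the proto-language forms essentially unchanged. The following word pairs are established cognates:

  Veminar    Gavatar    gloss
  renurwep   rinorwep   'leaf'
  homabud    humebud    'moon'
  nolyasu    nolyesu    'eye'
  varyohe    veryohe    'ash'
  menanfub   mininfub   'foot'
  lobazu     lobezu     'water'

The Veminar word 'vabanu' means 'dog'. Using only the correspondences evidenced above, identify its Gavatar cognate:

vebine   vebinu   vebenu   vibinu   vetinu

homabud ~ humebud — Veminar a corresponds to Gavatar e after a consonant, before a labial obstruent.
menanfub ~ mininfub — Veminar a corresponds to Gavatar i after a consonant, before a nasal.
Applying these to Veminar 'vabanu':
  vabanu → vebanu   (a→e after a consonant, before a labial obstruent)
  vebanu → vebinu   (a→i after a consonant, before a nasal)
So the Gavatar cognate is 'vebinu'.

vebinu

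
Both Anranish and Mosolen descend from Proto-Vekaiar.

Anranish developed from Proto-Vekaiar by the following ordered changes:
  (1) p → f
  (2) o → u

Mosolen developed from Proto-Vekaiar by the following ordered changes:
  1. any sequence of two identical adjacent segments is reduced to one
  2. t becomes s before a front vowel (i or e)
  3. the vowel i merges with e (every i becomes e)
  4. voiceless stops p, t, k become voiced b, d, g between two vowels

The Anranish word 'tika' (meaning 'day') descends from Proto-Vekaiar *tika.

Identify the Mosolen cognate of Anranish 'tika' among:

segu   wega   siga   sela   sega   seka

Mosolen: *tika > sika > seka > sega  (by palatalisation, vowel merger, intervocalic voicing)
The other candidates each miss or misapply at least one Mosolen change.

sega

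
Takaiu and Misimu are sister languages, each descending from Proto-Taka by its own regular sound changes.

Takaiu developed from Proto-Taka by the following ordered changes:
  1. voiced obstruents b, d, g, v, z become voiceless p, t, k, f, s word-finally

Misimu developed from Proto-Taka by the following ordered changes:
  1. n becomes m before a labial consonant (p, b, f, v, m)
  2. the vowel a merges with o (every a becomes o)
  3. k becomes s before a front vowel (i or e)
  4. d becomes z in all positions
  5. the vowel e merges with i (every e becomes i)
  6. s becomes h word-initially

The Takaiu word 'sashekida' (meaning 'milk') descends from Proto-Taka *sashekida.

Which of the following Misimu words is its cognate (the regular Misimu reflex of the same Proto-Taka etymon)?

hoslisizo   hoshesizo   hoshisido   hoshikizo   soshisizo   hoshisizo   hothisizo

Misimu: *sashekida > soshekido > soshesido > soshesizo > soshisizo > hoshisizo  (by vowel merger, palatalisation, unconditioned shift, vowel merger, debuccalisation)

hoshisizo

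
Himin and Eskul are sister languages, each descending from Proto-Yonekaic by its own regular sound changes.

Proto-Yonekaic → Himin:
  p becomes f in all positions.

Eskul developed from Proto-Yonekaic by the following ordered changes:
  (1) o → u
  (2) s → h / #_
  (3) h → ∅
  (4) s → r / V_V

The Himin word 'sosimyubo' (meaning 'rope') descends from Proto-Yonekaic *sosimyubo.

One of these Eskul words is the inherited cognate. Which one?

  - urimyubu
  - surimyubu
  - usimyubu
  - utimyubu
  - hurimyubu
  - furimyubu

urimyubu

Eskul: *sosimyubo > susimyubu > husimyubu > usimyubu > urimyubu  (by vowel merger, debuccalisation, h-loss, rhotacism)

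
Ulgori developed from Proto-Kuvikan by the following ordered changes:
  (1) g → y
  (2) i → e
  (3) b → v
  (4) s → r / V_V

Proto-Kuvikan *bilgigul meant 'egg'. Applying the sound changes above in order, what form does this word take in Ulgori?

velyeyul

Ulgori: *bilgigul
  bilgigul → bilyiyul   [unconditioned shift]
  bilyiyul → belyeyul   [vowel merger]
  belyeyul → velyeyul   [unconditioned shift]
  velyeyul (rule 4 does not apply)
  giving Ulgori velyeyul.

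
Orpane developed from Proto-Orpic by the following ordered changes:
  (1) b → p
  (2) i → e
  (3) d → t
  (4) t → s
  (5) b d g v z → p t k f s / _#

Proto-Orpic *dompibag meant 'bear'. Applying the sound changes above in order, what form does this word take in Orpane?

sompepak

Orpane: *dompibag
  dompibag → dompipag   [unconditioned shift]
  dompipag → dompepag   [vowel merger]
  dompepag → tompepag   [unconditioned shift]
  tompepag → sompepag   [unconditioned shift]
  sompepag → sompepak   [final devoicing]
  giving Orpane sompepak.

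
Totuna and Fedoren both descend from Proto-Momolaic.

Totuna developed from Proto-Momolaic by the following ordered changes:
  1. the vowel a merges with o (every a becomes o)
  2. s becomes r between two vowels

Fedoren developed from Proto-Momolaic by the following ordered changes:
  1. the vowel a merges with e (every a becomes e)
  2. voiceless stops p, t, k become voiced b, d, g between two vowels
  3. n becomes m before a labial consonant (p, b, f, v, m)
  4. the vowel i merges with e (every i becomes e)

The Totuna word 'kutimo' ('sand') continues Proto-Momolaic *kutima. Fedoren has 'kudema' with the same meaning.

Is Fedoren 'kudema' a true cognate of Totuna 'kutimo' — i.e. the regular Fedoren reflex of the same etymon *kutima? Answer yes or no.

Derive the expected Fedoren reflex of *kutima:
Fedoren: *kutima
  kutima → kutime   [vowel merger]
  kutime → kudime   [intervocalic voicing]
  kudime (rule 3 does not apply)
  kudime → kudeme   [vowel merger]
  giving Fedoren kudeme.
The regular Fedoren reflex would be 'kudeme', but the attested form is 'kudema'. The correspondence is irregular, so they are not cognates (the Fedoren form has a different source).

no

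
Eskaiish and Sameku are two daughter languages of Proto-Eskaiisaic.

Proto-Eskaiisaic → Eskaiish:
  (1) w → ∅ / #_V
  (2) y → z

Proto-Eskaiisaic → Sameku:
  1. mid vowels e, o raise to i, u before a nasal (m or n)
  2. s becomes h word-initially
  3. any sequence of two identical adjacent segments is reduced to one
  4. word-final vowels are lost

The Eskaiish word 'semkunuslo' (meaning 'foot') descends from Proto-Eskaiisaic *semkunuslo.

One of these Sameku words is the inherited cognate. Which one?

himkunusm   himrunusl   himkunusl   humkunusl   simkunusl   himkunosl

Sameku: *semkunuslo
  semkunuslo → simkunuslo   [pre-nasal raising]
  simkunuslo → himkunuslo   [debuccalisation]
  himkunuslo (rule 3 does not apply)
  himkunuslo → himkunusl   [apocope]
  giving Sameku himkunusl.
Only 'himkunusl' matches the regular Sameku development of *semkunuslo.

himkunusl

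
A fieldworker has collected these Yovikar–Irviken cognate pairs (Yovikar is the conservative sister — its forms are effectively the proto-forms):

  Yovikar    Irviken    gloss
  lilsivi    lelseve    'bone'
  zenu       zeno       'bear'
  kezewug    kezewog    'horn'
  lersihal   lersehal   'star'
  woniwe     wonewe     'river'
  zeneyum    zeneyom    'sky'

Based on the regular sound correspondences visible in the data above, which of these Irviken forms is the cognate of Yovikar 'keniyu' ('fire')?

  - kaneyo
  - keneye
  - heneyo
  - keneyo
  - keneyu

lilsivi ~ lelseve, lersihal ~ lersehal — Yovikar i corresponds to Irviken e after a consonant, before a consonant other than r, m, n, p, b, f, v.
zenu ~ zeno — Yovikar u corresponds to Irviken o word-finally.
Applying these to Yovikar 'keniyu':
  keniyu → keneyu   (i→e after a consonant, before a consonant other than r, m, n, p, b, f, v)
  keneyu → keneyo   (u→o word-finally)
So the Irviken cognate is 'keneyo'.

keneyo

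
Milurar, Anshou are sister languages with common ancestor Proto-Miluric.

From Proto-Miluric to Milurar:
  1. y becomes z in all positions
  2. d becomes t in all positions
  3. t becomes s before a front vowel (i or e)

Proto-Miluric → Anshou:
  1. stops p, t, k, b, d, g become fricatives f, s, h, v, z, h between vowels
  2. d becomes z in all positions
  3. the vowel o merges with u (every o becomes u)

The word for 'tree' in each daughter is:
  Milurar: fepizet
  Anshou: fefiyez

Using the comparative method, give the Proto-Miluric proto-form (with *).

Position 5: Milurar has z, Anshou has y. Anshou preserves y here (none of its changes turn any other segment into y), so the proto-segment is *y.
Position 7: Milurar has t, Anshou has z. Taking the neighbouring segments as reconstructed: Milurar t could go back to *t or *d; Anshou z could go back to *d or *z — the one source consistent with every daughter is *d.
Position 3: Milurar has p, Anshou has f. Milurar preserves p here (none of its changes turn any other segment into p), so the proto-segment is *p.
Verify the candidate proto-form against each daughter:
Milurar: *fepiyed
  fepiyed → fepized   [unconditioned shift]
  fepized → fepizet   [unconditioned shift]
  fepizet (rule 3 does not apply)
  giving Milurar fepizet.
Anshou: start from *fepiyed.
  rule 1 (intervocalic lenition): fepiyed → fefiyed
  rule 2 (unconditioned shift): fefiyed → fefiyez
  rule 3: no change — fefiyez
  ⇒ Anshou fefiyez
*fepiyed is the unique common source.

*fepiyed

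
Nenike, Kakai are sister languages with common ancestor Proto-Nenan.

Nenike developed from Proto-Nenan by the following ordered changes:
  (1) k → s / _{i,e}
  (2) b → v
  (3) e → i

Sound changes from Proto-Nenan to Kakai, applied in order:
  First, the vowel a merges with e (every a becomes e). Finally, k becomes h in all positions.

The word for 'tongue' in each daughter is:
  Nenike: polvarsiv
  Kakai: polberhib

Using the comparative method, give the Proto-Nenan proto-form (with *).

*polbarkib

Position 9: Nenike has v, Kakai has b. Kakai preserves b here (none of its changes turn any other segment into b), so the proto-segment is *b.
Position 4: Nenike has v, Kakai has b. Kakai preserves b here (none of its changes turn any other segment into b), so the proto-segment is *b.
Verify the candidate proto-form against each daughter:
Nenike: *polbarkib > polbarsib > polvarsiv  (by palatalisation, unconditioned shift)
Kakai: *polbarkib
  polbarkib → polberkib   [vowel merger]
  polberkib → polberhib   [unconditioned shift]
  giving Kakai polberhib.
Only *polbarkib yields all of Nenike polvarsiv, Kakai polberhib.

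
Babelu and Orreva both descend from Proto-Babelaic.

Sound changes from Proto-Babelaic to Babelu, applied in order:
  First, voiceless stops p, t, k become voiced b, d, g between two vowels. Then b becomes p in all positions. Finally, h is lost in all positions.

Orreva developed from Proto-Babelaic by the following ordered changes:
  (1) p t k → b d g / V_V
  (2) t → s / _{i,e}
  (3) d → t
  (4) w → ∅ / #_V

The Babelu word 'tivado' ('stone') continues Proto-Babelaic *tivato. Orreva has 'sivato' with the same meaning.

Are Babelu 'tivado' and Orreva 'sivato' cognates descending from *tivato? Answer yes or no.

Derive the expected Orreva reflex of *tivato:
Orreva: start from *tivato.
  rule 1 (intervocalic voicing): tivato → tivado
  rule 2 (palatalisation): tivado → sivado
  rule 3 (unconditioned shift): sivado → sivato
  rule 4: no change — sivato
  ⇒ Orreva sivato
Orreva 'sivato' matches the regular reflex exactly, so the pair is cognate.

yes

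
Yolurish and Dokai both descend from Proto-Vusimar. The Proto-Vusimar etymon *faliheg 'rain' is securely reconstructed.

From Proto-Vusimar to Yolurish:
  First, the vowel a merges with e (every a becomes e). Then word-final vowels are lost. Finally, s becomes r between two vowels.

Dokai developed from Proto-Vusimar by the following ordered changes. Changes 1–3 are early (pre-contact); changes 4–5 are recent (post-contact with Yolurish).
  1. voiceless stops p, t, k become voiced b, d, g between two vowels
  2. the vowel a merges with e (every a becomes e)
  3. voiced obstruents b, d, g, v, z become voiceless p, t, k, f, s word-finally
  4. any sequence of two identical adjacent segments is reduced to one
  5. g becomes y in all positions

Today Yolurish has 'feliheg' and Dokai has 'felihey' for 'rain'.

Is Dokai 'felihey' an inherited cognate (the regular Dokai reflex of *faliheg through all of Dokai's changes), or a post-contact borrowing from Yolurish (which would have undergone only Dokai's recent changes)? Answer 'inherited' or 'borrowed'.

borrowed

If inherited, *faliheg would pass through all of Dokai's changes:
Dokai: start from *faliheg.
  rule 1: no change — faliheg
  rule 2 (vowel merger): faliheg → feliheg
  rule 3 (final devoicing): feliheg → felihek
  rule 4: no change — felihek
  rule 5: no change — felihek
  ⇒ Dokai felihek
If borrowed from Yolurish 'feliheg' after the early changes, it would undergo only the recent ones:
  rule 4 (degemination): no change (feliheg)
  rule 5 (unconditioned shift): feliheg → felihey
  ⇒ as a loan: felihey
Dokai 'felihey' matches the loan outcome 'felihey', not the inherited 'felihek' — it skipped the early Dokai changes, so it was borrowed from Yolurish.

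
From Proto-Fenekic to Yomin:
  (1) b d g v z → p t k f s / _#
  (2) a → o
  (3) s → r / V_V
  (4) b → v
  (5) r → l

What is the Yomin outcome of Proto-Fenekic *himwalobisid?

himwolovilit

Yomin: start from *himwalobisid.
  rule 1 (final devoicing): himwalobisid → himwalobisit
  rule 2 (vowel merger): himwalobisit → himwolobisit
  rule 3 (rhotacism): himwolobisit → himwolobirit
  rule 4 (unconditioned shift): himwolobirit → himwolovirit
  rule 5 (unconditioned shift): himwolovirit → himwolovilit
  ⇒ Yomin himwolovilit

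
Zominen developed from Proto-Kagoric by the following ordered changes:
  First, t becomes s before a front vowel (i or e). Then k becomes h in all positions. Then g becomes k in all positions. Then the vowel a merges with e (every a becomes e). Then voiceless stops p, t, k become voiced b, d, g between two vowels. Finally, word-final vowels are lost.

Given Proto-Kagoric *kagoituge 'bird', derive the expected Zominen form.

hegoidug

Zominen: *kagoituge
  kagoituge (rule 1 does not apply)
  kagoituge → hagoituge   [unconditioned shift]
  hagoituge → hakoituke   [unconditioned shift]
  hakoituke → hekoituke   [vowel merger]
  hekoituke → hegoiduge   [intervocalic voicing]
  hegoiduge → hegoidug   [apocope]
  giving Zominen hegoidug.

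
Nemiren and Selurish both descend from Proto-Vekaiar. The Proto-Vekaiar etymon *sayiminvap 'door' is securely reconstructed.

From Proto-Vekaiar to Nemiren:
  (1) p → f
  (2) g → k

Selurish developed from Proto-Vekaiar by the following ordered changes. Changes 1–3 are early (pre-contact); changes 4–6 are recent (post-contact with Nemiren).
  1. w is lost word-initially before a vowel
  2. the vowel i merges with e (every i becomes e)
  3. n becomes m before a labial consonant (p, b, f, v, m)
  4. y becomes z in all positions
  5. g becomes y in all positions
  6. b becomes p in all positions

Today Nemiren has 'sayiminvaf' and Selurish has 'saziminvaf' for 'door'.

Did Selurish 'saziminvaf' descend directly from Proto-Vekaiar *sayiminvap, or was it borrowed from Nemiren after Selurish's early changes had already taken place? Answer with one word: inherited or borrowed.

borrowed

If inherited, *sayiminvap would pass through all of Selurish's changes:
Selurish: *sayiminvap > sayemenvap > sayememvap > sazememvap  (by vowel merger, nasal place assimilation, unconditioned shift)
If borrowed from Nemiren 'sayiminvaf' after the early changes, it would undergo only the recent ones:
  rule 4 (unconditioned shift): sayiminvaf → saziminvaf
  rule 5 (unconditioned shift): no change (saziminvaf)
  rule 6 (unconditioned shift): no change (saziminvaf)
  ⇒ as a loan: saziminvaf
Selurish 'saziminvaf' matches the loan outcome 'saziminvaf', not the inherited 'sazememvap' — it skipped the early Selurish changes, so it was borrowed from Nemiren.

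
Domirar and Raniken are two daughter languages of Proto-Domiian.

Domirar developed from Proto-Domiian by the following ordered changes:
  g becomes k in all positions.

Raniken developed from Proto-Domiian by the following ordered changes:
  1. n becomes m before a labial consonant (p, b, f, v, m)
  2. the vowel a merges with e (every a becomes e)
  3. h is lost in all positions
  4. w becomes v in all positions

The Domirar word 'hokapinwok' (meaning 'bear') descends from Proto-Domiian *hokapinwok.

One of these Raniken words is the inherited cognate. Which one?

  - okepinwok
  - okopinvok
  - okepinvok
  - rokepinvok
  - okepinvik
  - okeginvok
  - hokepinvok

okepinvok

Raniken: start from *hokapinwok.
  rule 1: no change — hokapinwok
  rule 2 (vowel merger): hokapinwok → hokepinwok
  rule 3 (h-loss): hokepinwok → okepinwok
  rule 4 (unconditioned shift): okepinwok → okepinvok
  ⇒ Raniken okepinvok
The other candidates each miss or misapply at least one Raniken change.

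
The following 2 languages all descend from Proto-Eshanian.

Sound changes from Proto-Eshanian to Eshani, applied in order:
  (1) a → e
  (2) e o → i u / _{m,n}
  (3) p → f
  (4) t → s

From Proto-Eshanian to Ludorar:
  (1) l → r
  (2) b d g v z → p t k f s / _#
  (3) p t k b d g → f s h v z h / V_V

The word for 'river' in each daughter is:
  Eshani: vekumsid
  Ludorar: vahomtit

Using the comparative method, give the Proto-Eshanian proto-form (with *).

*vakomtid

Position 3: Eshani has k, Ludorar has h. Eshani preserves k here (none of its changes turn any other segment into k), so the proto-segment is *k.
Position 4: Eshani has u, Ludorar has o. Ludorar preserves o here (none of its changes turn any other segment into o), so the proto-segment is *o.
Continuing position by position gives *vakomtid; check it forward:
Eshani: *vakomtid > vekomtid > vekumtid > vekumsid  (by vowel merger, pre-nasal raising, unconditioned shift)
Ludorar: *vakomtid
  vakomtid (rule 1 does not apply)
  vakomtid → vakomtit   [final devoicing]
  vakomtit → vahomtit   [intervocalic lenition]
  giving Ludorar vahomtit.
*vakomtid is the unique common source.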